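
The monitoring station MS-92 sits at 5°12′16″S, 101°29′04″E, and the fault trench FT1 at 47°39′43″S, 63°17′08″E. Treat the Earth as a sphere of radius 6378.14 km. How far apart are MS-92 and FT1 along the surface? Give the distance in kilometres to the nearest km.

5961 km

MS-92: φ = -5.20444°, λ = +101.48444°
FT1: φ = -47.66194°, λ = +63.28556°
Δφ = -42.4575°,  Δλ = -38.1989°
a = sin²(Δφ/2) + cos φ₁ cos φ₂ sin²(Δλ/2) = 0.202923
c = 2·arcsin(√a) = 0.934582 rad = 53.5476°
d = R·c = 6378.14 × 0.934582 = 5960.9 km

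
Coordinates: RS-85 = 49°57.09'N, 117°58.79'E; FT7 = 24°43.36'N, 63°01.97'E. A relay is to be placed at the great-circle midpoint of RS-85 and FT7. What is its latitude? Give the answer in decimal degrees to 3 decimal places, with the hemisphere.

40.577°N

RS-85: φ = +49.95150°, λ = +117.97983°
FT7: φ = +24.72267°, λ = +63.03283°
Bx = cos φ₂ cos Δλ = 0.521692,  By = cos φ₂ sin Δλ = -0.743589
φₘ = atan2(sin φ₁ + sin φ₂, √((cos φ₁ + Bx)² + By²)) = 40.57722°
λₘ = λ₁ + atan2(By, cos φ₁ + Bx) = 85.43368°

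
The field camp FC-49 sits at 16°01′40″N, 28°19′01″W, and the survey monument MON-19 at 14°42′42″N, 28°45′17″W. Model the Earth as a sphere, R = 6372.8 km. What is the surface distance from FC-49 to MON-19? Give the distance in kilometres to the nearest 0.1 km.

153.7 km

FC-49: φ = +16.02778°, λ = -28.31694°
MON-19: φ = +14.71167°, λ = -28.75472°
Δφ = -1.3161°,  Δλ = -0.4378°
a = sin²(Δφ/2) + cos φ₁ cos φ₂ sin²(Δλ/2) = 0.000145
c = 2·arcsin(√a) = 0.024123 rad = 1.3821°
d = R·c = 6372.8 × 0.024123 = 153.7 km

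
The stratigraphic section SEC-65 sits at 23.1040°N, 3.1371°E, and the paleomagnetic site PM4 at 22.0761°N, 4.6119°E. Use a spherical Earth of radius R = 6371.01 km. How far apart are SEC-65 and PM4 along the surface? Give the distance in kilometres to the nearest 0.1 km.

Δφ = -1.0279°,  Δλ = 1.4748°
a = sin²(Δφ/2) + cos φ₁ cos φ₂ sin²(Δλ/2) = 0.000222
c = 2·arcsin(√a) = 0.029776 rad = 1.7060°
d = R·c = 6371.01 × 0.029776 = 189.7 km

189.7 km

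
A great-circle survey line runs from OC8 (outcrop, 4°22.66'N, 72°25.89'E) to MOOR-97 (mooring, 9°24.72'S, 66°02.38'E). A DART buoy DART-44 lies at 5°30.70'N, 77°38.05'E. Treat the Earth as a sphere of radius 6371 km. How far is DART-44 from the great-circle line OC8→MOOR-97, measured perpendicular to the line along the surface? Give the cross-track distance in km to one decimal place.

OC8: φ = +4.37767°, λ = +72.43150°
MOOR-97: φ = -9.41200°, λ = +66.03967°
DART-44: φ = +5.51167°, λ = +77.63417°
δ₁₃ = central angle OC8→DART-44 = 0.092604 rad  (haversine)
θ₁₃ = bearing OC8→DART-44 = 77.443°,  θ₁₂ = bearing OC8→MOOR-97 = 204.782°
dₓₜ = R·arcsin(sin δ₁₃ · sin(θ₁₃ − θ₁₂)) = 6371·arcsin(0.09247·sin(-127.338°)) = -468.826 km
|dₓₜ| = 468.826 km

468.8 km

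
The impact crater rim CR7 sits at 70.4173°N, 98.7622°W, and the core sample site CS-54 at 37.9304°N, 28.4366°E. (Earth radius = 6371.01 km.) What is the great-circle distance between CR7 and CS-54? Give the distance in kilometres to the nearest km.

7251 km

Δφ = -32.4869°,  Δλ = 127.1988°
a = sin²(Δφ/2) + cos φ₁ cos φ₂ sin²(Δλ/2) = 0.290341
c = 2·arcsin(√a) = 1.138103 rad = 65.2085°
d = R·c = 6371.01 × 1.138103 = 7250.9 km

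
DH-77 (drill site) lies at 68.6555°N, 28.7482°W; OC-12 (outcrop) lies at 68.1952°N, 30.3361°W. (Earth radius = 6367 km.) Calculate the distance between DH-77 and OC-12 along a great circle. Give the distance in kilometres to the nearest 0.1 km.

82.6 km

Δφ = -0.4603°,  Δλ = -1.5879°
a = sin²(Δφ/2) + cos φ₁ cos φ₂ sin²(Δλ/2) = 0.000042
c = 2·arcsin(√a) = 0.012976 rad = 0.7435°
d = R·c = 6367 × 0.012976 = 82.6 km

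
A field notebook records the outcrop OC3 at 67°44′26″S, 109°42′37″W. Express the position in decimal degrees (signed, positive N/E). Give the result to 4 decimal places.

lat: 67.7406° S → -67.7406°
lon: 109.7103° W → -109.7103°

-67.7406°, -109.7103°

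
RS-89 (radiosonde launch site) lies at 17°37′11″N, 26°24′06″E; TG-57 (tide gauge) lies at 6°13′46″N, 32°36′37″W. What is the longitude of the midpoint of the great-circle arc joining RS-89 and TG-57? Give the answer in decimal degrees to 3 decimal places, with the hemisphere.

RS-89: φ = +17.61972°, λ = +26.40167°
TG-57: φ = +6.22944°, λ = -32.61028°
Bx = cos φ₂ cos Δλ = 0.511819,  By = cos φ₂ sin Δλ = -0.852213
φₘ = atan2(sin φ₁ + sin φ₂, √((cos φ₁ + Bx)² + By²)) = 13.63839°
λₘ = λ₁ + atan2(By, cos φ₁ + Bx) = -3.78715°

3.787°W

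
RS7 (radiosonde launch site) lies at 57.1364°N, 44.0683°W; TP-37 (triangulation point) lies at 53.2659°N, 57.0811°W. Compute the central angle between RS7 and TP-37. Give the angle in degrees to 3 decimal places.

Δφ = -3.8705°,  Δλ = -13.0128°
a = sin²(Δφ/2) + cos φ₁ cos φ₂ sin²(Δλ/2) = 0.005308
c = 2·arcsin(√a) = 0.145838 rad = 8.3559°

8.356°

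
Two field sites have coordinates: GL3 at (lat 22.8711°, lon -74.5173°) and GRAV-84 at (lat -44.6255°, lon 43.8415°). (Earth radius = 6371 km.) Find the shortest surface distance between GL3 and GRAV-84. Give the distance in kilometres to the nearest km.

13985 km

Δφ = -67.4966°,  Δλ = 118.3588°
a = sin²(Δφ/2) + cos φ₁ cos φ₂ sin²(Δλ/2) = 0.792251
c = 2·arcsin(√a) = 2.195062 rad = 125.7678°
d = R·c = 6371 × 2.195062 = 13984.7 km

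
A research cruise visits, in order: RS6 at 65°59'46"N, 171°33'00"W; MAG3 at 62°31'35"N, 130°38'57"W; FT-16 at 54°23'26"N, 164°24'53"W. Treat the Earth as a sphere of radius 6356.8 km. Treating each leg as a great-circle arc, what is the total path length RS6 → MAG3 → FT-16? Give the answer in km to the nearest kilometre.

4096 km

RS6: φ = +65.99611°, λ = -171.55000°
MAG3: φ = +62.52639°, λ = -130.64917°
FT-16: φ = +54.39056°, λ = -164.41472°
RS6→MAG3: c = 0.309961 rad, d = 1970.36 km
MAG3→FT-16: c = 0.334348 rad, d = 2125.38 km
Total = 1970.36 + 2125.38 = 4095.74 km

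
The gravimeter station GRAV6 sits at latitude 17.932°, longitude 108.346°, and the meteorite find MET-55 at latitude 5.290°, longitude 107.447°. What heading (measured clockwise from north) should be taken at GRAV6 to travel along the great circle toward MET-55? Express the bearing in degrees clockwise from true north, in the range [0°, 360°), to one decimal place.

184.1°

Δλ = -0.8990°
y = sin Δλ · cos φ₂ = -0.015623
x = cos φ₁ sin φ₂ − sin φ₁ cos φ₂ cos Δλ = -0.218821
θ = atan2(y, x) = -175.9162° → 184.0838° (mod 360°)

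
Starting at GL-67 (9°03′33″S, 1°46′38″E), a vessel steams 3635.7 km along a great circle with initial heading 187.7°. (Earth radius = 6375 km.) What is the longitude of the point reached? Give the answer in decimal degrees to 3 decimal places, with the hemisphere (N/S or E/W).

3.754°W

GL-67: φ = -9.05917°, λ = +1.77722°
δ = d/R = 3635.7/6375 = 0.570306 rad
φ₂ = arcsin(sin φ₁ cos δ + cos φ₁ sin δ cos θ)
   = arcsin(-0.15745·0.84174 + 0.98753·0.53989·-0.99098) = -41.36723°
λ₂ = λ₁ + atan2(sin θ sin δ cos φ₁, cos δ − sin φ₁ sin φ₂) = -3.75396°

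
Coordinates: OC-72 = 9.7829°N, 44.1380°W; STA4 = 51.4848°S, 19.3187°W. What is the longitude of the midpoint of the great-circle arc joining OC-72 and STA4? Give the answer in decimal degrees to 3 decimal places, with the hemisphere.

34.570°W

Bx = cos φ₂ cos Δλ = 0.565205,  By = cos φ₂ sin Δλ = 0.261393
φₘ = atan2(sin φ₁ + sin φ₂, √((cos φ₁ + Bx)² + By²)) = -21.28164°
λₘ = λ₁ + atan2(By, cos φ₁ + Bx) = -34.56971°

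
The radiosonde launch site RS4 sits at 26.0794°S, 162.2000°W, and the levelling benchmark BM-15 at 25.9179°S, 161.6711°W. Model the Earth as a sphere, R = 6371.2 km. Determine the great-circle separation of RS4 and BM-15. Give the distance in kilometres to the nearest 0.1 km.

Δφ = 0.1615°,  Δλ = 0.5289°
a = sin²(Δφ/2) + cos φ₁ cos φ₂ sin²(Δλ/2) = 0.000019
c = 2·arcsin(√a) = 0.008763 rad = 0.5021°
d = R·c = 6371.2 × 0.008763 = 55.8 km

55.8 km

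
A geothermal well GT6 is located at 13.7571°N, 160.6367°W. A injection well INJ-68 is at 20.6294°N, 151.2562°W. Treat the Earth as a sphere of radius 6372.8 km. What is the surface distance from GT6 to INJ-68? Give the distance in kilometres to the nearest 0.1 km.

Δφ = 6.8723°,  Δλ = 9.3805°
a = sin²(Δφ/2) + cos φ₁ cos φ₂ sin²(Δλ/2) = 0.009670
c = 2·arcsin(√a) = 0.196993 rad = 11.2869°
d = R·c = 6372.8 × 0.196993 = 1255.4 km

1255.4 km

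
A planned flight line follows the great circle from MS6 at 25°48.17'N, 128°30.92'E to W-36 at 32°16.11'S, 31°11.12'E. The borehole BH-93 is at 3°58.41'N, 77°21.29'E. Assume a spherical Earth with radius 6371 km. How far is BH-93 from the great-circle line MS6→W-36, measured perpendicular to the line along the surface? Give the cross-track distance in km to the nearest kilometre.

MS6: φ = +25.80283°, λ = +128.51533°
W-36: φ = -32.26850°, λ = +31.18533°
BH-93: φ = +3.97350°, λ = +77.35483°
δ₁₃ = central angle MS6→BH-93 = 0.935497 rad  (haversine)
θ₁₃ = bearing MS6→BH-93 = 254.881°,  θ₁₂ = bearing MS6→W-36 = 242.655°
dₓₜ = R·arcsin(sin δ₁₃ · sin(θ₁₃ − θ₁₂)) = 6371·arcsin(0.80489·sin(12.226°)) = 1091.309 km
|dₓₜ| = 1091.309 km

1091 km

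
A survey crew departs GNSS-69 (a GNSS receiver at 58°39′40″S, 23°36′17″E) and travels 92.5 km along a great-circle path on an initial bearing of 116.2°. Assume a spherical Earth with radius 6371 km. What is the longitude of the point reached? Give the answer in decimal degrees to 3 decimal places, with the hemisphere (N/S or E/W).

GNSS-69: φ = -58.66111°, λ = +23.60472°
δ = d/R = 92.5/6371 = 0.014519 rad
φ₂ = arcsin(sin φ₁ cos δ + cos φ₁ sin δ cos θ)
   = arcsin(-0.85411·0.99989 + 0.52010·0.01452·-0.44151) = -59.02031°
λ₂ = λ₁ + atan2(sin θ sin δ cos φ₁, cos δ − sin φ₁ sin φ₂) = 25.05490°

25.055°E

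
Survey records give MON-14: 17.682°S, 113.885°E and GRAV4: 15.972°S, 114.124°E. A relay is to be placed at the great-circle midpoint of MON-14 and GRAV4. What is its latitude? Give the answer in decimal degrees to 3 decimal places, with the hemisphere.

Bx = cos φ₂ cos Δλ = 0.961388,  By = cos φ₂ sin Δλ = 0.004010
φₘ = atan2(sin φ₁ + sin φ₂, √((cos φ₁ + Bx)² + By²)) = -16.82703°
λₘ = λ₁ + atan2(By, cos φ₁ + Bx) = 114.00504°

16.827°S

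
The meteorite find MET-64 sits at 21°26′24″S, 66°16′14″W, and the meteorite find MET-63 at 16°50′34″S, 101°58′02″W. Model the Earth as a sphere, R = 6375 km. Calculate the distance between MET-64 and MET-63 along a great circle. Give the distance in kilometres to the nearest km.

3779 km

MET-64: φ = -21.44000°, λ = -66.27056°
MET-63: φ = -16.84278°, λ = -101.96722°
Δφ = 4.5972°,  Δλ = -35.6967°
a = sin²(Δφ/2) + cos φ₁ cos φ₂ sin²(Δλ/2) = 0.085298
c = 2·arcsin(√a) = 0.592758 rad = 33.9625°
d = R·c = 6375 × 0.592758 = 3778.8 km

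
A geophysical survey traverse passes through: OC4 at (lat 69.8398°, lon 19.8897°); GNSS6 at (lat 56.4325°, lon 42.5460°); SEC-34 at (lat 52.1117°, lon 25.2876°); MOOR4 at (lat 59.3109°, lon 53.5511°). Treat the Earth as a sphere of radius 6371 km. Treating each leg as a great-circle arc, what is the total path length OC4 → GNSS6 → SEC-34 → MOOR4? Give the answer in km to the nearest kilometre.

OC4→GNSS6: c = 0.290708 rad, d = 1852.10 km
GNSS6→SEC-34: c = 0.190711 rad, d = 1215.02 km
SEC-34→MOOR4: c = 0.301984 rad, d = 1923.94 km
Total = 1852.10 + 1215.02 + 1923.94 = 4991.06 km

4991 km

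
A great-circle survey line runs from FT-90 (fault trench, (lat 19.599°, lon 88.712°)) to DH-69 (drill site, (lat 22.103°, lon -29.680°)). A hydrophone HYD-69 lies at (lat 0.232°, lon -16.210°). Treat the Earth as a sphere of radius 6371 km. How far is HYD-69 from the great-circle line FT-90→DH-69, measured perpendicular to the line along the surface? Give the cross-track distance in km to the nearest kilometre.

δ₁₃ = central angle FT-90→HYD-69 = 1.814424 rad  (haversine)
θ₁₃ = bearing FT-90→HYD-69 = 275.332°,  θ₁₂ = bearing FT-90→DH-69 = 301.642°
dₓₜ = R·arcsin(sin δ₁₃ · sin(θ₁₃ − θ₁₂)) = 6371·arcsin(0.97047·sin(-26.309°)) = -2832.777 km
|dₓₜ| = 2832.777 km

2833 km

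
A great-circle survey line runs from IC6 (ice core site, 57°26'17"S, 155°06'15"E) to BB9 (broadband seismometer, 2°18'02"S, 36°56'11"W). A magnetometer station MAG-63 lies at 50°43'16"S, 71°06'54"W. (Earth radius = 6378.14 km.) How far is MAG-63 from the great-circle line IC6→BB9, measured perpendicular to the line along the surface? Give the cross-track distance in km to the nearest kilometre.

IC6: φ = -57.43806°, λ = +155.10417°
BB9: φ = -2.30056°, λ = -36.93639°
MAG-63: φ = -50.72111°, λ = -71.11500°
δ₁₃ = central angle IC6→MAG-63 = 1.141051 rad  (haversine)
θ₁₃ = bearing IC6→MAG-63 = 149.814°,  θ₁₂ = bearing IC6→BB9 = 166.147°
dₓₜ = R·arcsin(sin δ₁₃ · sin(θ₁₃ − θ₁₂)) = 6378.14·arcsin(0.90907·sin(-16.333°)) = -1648.849 km
|dₓₜ| = 1648.849 km

1649 km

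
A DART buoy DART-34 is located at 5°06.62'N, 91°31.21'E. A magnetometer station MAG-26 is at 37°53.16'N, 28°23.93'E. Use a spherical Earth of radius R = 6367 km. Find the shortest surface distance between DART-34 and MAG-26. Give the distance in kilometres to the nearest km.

DART-34: φ = +5.11033°, λ = +91.52017°
MAG-26: φ = +37.88600°, λ = +28.39883°
Δφ = 32.7757°,  Δλ = -63.1213°
a = sin²(Δφ/2) + cos φ₁ cos φ₂ sin²(Δλ/2) = 0.294952
c = 2·arcsin(√a) = 1.148237 rad = 65.7891°
d = R·c = 6367 × 1.148237 = 7310.8 km

7311 km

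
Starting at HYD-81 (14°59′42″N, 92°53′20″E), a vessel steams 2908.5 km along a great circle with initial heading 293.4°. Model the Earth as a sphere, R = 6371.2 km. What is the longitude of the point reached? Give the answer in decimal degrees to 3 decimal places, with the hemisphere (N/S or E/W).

HYD-81: φ = +14.99500°, λ = +92.88889°
δ = d/R = 2908.5/6371.2 = 0.456507 rad
φ₂ = arcsin(sin φ₁ cos δ + cos φ₁ sin δ cos θ)
   = arcsin(0.25873·0.89760 + 0.96595·0.44082·0.39715) = 23.66244°
λ₂ = λ₁ + atan2(sin θ sin δ cos φ₁, cos δ − sin φ₁ sin φ₂) = 66.67675°

66.677°E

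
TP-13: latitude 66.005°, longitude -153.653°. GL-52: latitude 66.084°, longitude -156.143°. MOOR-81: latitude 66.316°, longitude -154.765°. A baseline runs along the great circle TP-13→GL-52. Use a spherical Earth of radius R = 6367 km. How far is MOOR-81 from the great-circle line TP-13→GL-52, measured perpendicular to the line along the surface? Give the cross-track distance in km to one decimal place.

30.0 km

δ₁₃ = central angle TP-13→MOOR-81 = 0.009539 rad  (haversine)
θ₁₃ = bearing TP-13→MOOR-81 = 305.190°,  θ₁₂ = bearing TP-13→GL-52 = 275.605°
dₓₜ = R·arcsin(sin δ₁₃ · sin(θ₁₃ − θ₁₂)) = 6367·arcsin(0.00954·sin(29.585°)) = 29.985 km
|dₓₜ| = 29.985 km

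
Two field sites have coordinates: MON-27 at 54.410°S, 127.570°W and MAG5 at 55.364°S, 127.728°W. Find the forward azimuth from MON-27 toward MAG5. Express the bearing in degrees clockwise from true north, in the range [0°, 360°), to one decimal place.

185.4°

Δλ = -0.1580°
y = sin Δλ · cos φ₂ = -0.001567
x = cos φ₁ sin φ₂ − sin φ₁ cos φ₂ cos Δλ = -0.016651
θ = atan2(y, x) = -174.6229° → 185.3771° (mod 360°)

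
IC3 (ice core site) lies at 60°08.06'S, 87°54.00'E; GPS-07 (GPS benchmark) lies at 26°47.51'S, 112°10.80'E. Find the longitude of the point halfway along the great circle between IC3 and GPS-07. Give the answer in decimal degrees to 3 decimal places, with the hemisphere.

103.534°E

IC3: φ = -60.13433°, λ = +87.90000°
GPS-07: φ = -26.79183°, λ = +112.18000°
Bx = cos φ₂ cos Δλ = 0.813692,  By = cos φ₂ sin Δλ = 0.367054
φₘ = atan2(sin φ₁ + sin φ₂, √((cos φ₁ + Bx)² + By²)) = -44.05716°
λₘ = λ₁ + atan2(By, cos φ₁ + Bx) = 103.53371°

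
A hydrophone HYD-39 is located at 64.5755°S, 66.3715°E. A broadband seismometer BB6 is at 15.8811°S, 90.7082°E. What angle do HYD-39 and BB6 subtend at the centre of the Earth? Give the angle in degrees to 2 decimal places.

51.44°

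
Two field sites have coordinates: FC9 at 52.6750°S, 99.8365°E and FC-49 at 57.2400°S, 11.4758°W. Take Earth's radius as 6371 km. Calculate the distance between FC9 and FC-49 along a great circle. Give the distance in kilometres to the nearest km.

Δφ = -4.5650°,  Δλ = -111.3123°
a = sin²(Δφ/2) + cos φ₁ cos φ₂ sin²(Δλ/2) = 0.225261
c = 2·arcsin(√a) = 0.989057 rad = 56.6688°
d = R·c = 6371 × 0.989057 = 6301.3 km

6301 km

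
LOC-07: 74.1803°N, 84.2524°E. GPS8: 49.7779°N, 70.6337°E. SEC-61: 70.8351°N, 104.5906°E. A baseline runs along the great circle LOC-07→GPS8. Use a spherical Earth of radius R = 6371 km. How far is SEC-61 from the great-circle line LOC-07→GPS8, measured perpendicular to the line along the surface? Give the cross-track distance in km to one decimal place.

768.8 km

δ₁₃ = central angle LOC-07→SEC-61 = 0.120765 rad  (haversine)
θ₁₃ = bearing LOC-07→SEC-61 = 108.718°,  θ₁₂ = bearing LOC-07→GPS8 = 201.021°
dₓₜ = R·arcsin(sin δ₁₃ · sin(θ₁₃ − θ₁₂)) = 6371·arcsin(0.12047·sin(-92.303°)) = -768.770 km
|dₓₜ| = 768.770 km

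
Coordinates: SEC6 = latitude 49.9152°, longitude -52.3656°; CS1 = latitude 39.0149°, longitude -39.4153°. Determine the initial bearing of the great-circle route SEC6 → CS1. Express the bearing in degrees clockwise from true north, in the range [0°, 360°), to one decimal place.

135.0°

Δλ = 12.9503°
y = sin Δλ · cos φ₂ = 0.174126
x = cos φ₁ sin φ₂ − sin φ₁ cos φ₂ cos Δλ = -0.173980
θ = atan2(y, x) = 134.9760° → 134.9760° (mod 360°)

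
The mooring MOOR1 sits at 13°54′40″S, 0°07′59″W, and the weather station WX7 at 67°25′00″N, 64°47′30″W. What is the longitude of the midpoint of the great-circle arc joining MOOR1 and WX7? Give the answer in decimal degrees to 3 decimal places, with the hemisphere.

17.136°W

MOOR1: φ = -13.91111°, λ = -0.13306°
WX7: φ = +67.41667°, λ = -64.79167°
Bx = cos φ₂ cos Δλ = 0.164368,  By = cos φ₂ sin Δλ = -0.347073
φₘ = atan2(sin φ₁ + sin φ₂, √((cos φ₁ + Bx)² + By²)) = 29.91446°
λₘ = λ₁ + atan2(By, cos φ₁ + Bx) = -17.13571°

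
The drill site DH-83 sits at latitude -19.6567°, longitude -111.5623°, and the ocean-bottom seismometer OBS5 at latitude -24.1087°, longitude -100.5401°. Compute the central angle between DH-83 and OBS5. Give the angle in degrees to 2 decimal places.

11.15°

Δφ = -4.4520°,  Δλ = 11.0222°
a = sin²(Δφ/2) + cos φ₁ cos φ₂ sin²(Δλ/2) = 0.009437
c = 2·arcsin(√a) = 0.194594 rad = 11.1494°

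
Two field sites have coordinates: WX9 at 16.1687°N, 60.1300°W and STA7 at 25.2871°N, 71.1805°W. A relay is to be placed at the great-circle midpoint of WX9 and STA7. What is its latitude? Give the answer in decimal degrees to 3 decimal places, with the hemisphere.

20.816°N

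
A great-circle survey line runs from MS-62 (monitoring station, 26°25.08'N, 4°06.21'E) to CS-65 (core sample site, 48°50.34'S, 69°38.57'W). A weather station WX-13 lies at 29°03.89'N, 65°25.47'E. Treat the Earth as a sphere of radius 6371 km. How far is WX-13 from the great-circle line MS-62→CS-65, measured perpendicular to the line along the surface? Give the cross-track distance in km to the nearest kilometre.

2826 km

MS-62: φ = +26.41800°, λ = +4.10350°
CS-65: φ = -48.83900°, λ = -69.64283°
WX-13: φ = +29.06483°, λ = +65.42450°
δ₁₃ = central angle MS-62→WX-13 = 0.937501 rad  (haversine)
θ₁₃ = bearing MS-62→WX-13 = 72.049°,  θ₁₂ = bearing MS-62→CS-65 = 219.882°
dₓₜ = R·arcsin(sin δ₁₃ · sin(θ₁₃ − θ₁₂)) = 6371·arcsin(0.80608·sin(-147.833°)) = -2825.884 km
|dₓₜ| = 2825.884 km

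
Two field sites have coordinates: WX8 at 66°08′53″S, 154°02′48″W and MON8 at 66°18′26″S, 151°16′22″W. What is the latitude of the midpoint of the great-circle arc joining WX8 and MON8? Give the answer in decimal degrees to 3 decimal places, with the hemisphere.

66.234°S

WX8: φ = -66.14806°, λ = -154.04667°
MON8: φ = -66.30722°, λ = -151.27278°
Bx = cos φ₂ cos Δλ = 0.401362,  By = cos φ₂ sin Δλ = 0.019447
φₘ = atan2(sin φ₁ + sin φ₂, √((cos φ₁ + Bx)² + By²)) = -66.23383°
λₘ = λ₁ + atan2(By, cos φ₁ + Bx) = -152.66410°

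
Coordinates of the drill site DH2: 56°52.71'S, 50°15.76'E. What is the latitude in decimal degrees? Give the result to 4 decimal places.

56.8785°S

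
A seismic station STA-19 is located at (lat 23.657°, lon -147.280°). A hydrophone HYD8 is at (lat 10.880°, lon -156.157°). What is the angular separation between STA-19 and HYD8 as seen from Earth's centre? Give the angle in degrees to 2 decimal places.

15.32°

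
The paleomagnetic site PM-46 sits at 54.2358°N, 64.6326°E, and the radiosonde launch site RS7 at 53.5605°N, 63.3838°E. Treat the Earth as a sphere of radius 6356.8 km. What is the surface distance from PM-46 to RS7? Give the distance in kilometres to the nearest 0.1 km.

Δφ = -0.6753°,  Δλ = -1.2488°
a = sin²(Δφ/2) + cos φ₁ cos φ₂ sin²(Δλ/2) = 0.000076
c = 2·arcsin(√a) = 0.017431 rad = 0.9987°
d = R·c = 6356.8 × 0.017431 = 110.8 km

110.8 km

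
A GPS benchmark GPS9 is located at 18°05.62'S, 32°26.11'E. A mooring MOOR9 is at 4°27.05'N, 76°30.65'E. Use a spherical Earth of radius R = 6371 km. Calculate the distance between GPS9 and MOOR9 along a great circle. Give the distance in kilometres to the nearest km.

GPS9: φ = -18.09367°, λ = +32.43517°
MOOR9: φ = +4.45083°, λ = +76.51083°
Δφ = 22.5445°,  Δλ = 44.0757°
a = sin²(Δφ/2) + cos φ₁ cos φ₂ sin²(Δλ/2) = 0.171632
c = 2·arcsin(√a) = 0.854315 rad = 48.9487°
d = R·c = 6371 × 0.854315 = 5442.8 km

5443 km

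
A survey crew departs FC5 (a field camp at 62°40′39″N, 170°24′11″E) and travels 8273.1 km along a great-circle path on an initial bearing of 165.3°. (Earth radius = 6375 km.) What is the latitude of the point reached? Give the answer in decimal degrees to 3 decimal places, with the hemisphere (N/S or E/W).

10.832°S

FC5: φ = +62.67750°, λ = +170.40306°
δ = d/R = 8273.1/6375 = 1.297741 rad
φ₂ = arcsin(sin φ₁ cos δ + cos φ₁ sin δ cos θ)
   = arcsin(0.88844·0.26967 + 0.45900·0.96295·-0.96727) = -10.83241°
λ₂ = λ₁ + atan2(sin θ sin δ cos φ₁, cos δ − sin φ₁ sin φ₂) = -175.19104°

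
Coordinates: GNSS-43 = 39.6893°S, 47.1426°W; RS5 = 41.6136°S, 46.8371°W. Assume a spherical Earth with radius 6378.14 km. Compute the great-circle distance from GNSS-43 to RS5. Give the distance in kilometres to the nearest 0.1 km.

215.8 km

Δφ = -1.9243°,  Δλ = 0.3055°
a = sin²(Δφ/2) + cos φ₁ cos φ₂ sin²(Δλ/2) = 0.000286
c = 2·arcsin(√a) = 0.033828 rad = 1.9382°
d = R·c = 6378.14 × 0.033828 = 215.8 km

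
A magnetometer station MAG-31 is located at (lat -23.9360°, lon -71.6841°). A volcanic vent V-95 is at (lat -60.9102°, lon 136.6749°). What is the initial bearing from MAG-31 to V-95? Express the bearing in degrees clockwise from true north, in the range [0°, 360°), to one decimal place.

Δλ = -151.6410°
y = sin Δλ · cos φ₂ = -0.230933
x = cos φ₁ sin φ₂ − sin φ₁ cos φ₂ cos Δλ = -0.972285
θ = atan2(y, x) = -166.6389° → 193.3611° (mod 360°)

193.4°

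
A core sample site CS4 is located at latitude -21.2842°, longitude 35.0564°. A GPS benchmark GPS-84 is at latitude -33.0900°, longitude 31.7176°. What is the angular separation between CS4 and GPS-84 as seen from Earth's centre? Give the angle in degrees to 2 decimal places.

12.17°

Δφ = -11.8058°,  Δλ = -3.3388°
a = sin²(Δφ/2) + cos φ₁ cos φ₂ sin²(Δλ/2) = 0.011239
c = 2·arcsin(√a) = 0.212429 rad = 12.1713°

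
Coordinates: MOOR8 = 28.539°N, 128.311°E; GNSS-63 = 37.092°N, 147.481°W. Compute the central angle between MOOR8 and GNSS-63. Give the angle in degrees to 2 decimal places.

68.97°

Δφ = 8.5530°,  Δλ = 84.2080°
a = sin²(Δφ/2) + cos φ₁ cos φ₂ sin²(Δλ/2) = 0.320575
c = 2·arcsin(√a) = 1.203760 rad = 68.9704°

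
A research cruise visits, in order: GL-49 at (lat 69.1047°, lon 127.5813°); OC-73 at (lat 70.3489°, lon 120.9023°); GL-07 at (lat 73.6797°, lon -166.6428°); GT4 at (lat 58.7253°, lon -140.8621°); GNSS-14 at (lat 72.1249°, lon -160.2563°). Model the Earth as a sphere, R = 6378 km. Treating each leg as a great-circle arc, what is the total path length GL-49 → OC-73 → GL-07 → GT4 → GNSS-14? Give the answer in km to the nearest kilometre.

GL-49→OC-73: c = 0.045825 rad, d = 292.27 km
OC-73→GL-07: c = 0.370081 rad, d = 2360.37 km
GL-07→GT4: c = 0.312359 rad, d = 1992.23 km
GT4→GNSS-14: c = 0.270132 rad, d = 1722.90 km
Total = 292.27 + 2360.37 + 1992.23 + 1722.90 = 6367.78 km

6368 km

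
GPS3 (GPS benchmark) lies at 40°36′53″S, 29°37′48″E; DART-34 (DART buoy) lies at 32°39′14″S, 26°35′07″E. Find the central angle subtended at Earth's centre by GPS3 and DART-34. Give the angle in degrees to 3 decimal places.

8.326°

GPS3: φ = -40.61472°, λ = +29.63000°
DART-34: φ = -32.65389°, λ = +26.58528°
Δφ = 7.9608°,  Δλ = -3.0447°
a = sin²(Δφ/2) + cos φ₁ cos φ₂ sin²(Δλ/2) = 0.005270
c = 2·arcsin(√a) = 0.145312 rad = 8.3258°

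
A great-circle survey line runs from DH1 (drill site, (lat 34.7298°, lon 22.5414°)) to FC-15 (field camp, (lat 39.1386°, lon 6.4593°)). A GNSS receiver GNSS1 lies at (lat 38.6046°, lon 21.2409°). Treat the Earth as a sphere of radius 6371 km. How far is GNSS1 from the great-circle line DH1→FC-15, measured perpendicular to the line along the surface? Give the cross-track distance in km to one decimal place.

349.8 km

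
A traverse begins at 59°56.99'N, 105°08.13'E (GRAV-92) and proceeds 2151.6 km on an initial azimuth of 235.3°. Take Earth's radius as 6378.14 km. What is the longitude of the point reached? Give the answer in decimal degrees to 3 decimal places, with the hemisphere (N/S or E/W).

GRAV-92: φ = +59.94983°, λ = +105.13550°
δ = d/R = 2151.6/6378.14 = 0.337340 rad
φ₂ = arcsin(sin φ₁ cos δ + cos φ₁ sin δ cos θ)
   = arcsin(0.86559·0.94364 + 0.50076·0.33098·-0.56928) = 46.25706°
λ₂ = λ₁ + atan2(sin θ sin δ cos φ₁, cos δ − sin φ₁ sin φ₂) = 81.95978°

81.960°E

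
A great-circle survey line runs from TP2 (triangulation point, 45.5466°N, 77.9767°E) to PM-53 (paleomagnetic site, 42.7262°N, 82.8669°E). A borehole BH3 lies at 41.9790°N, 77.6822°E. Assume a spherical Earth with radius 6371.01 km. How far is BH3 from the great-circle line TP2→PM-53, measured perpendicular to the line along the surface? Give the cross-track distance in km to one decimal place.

331.1 km

δ₁₃ = central angle TP2→BH3 = 0.062377 rad  (haversine)
θ₁₃ = bearing TP2→BH3 = 183.514°,  θ₁₂ = bearing TP2→PM-53 = 127.063°
dₓₜ = R·arcsin(sin δ₁₃ · sin(θ₁₃ − θ₁₂)) = 6371.01·arcsin(0.06234·sin(56.452°)) = 331.138 km
|dₓₜ| = 331.138 km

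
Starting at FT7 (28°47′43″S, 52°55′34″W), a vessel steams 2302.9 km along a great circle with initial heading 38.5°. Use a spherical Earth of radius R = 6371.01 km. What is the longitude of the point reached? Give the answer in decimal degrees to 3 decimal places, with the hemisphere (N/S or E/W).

FT7: φ = -28.79528°, λ = -52.92611°
δ = d/R = 2302.9/6371.01 = 0.361465 rad
φ₂ = arcsin(sin φ₁ cos δ + cos φ₁ sin δ cos θ)
   = arcsin(-0.48168·0.93538 + 0.87635·0.35365·0.78261) = -12.00590°
λ₂ = λ₁ + atan2(sin θ sin δ cos φ₁, cos δ − sin φ₁ sin φ₂) = -39.91896°

39.919°W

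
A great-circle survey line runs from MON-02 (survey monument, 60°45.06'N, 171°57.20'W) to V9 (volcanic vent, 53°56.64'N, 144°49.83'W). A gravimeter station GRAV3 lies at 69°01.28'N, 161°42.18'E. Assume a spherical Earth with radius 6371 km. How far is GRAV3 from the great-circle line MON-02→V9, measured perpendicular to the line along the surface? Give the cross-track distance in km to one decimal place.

868.9 km

MON-02: φ = +60.75100°, λ = -171.95333°
V9: φ = +53.94400°, λ = -144.83050°
GRAV3: φ = +69.02133°, λ = +161.70300°
δ₁₃ = central angle MON-02→GRAV3 = 0.239598 rad  (haversine)
θ₁₃ = bearing MON-02→GRAV3 = 317.974°,  θ₁₂ = bearing MON-02→V9 = 103.021°
dₓₜ = R·arcsin(sin δ₁₃ · sin(θ₁₃ − θ₁₂)) = 6371·arcsin(0.23731·sin(214.953°)) = -868.870 km
|dₓₜ| = 868.870 km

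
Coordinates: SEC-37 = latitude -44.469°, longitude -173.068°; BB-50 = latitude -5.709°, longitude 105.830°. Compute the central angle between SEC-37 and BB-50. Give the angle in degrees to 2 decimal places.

79.66°

Δφ = 38.7600°,  Δλ = -81.1020°
a = sin²(Δφ/2) + cos φ₁ cos φ₂ sin²(Δλ/2) = 0.410240
c = 2·arcsin(√a) = 1.390299 rad = 79.6583°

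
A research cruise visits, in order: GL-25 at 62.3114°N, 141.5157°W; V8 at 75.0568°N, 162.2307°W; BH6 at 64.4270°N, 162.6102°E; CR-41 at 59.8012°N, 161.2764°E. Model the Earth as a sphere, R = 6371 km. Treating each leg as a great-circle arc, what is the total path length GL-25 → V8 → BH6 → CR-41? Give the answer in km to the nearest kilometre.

3894 km

GL-25→V8: c = 0.255196 rad, d = 1625.85 km
V8→BH6: c = 0.274607 rad, d = 1749.52 km
BH6→CR-41: c = 0.081462 rad, d = 518.99 km
Total = 1625.85 + 1749.52 + 518.99 = 3894.36 km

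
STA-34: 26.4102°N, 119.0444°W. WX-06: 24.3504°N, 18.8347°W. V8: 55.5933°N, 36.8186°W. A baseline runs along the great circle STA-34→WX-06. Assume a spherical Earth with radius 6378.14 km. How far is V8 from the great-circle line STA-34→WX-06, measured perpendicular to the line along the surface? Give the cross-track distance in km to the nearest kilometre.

2523 km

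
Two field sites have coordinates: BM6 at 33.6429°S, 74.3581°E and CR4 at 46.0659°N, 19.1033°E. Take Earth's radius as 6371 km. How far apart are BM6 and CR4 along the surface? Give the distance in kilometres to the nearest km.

10452 km

Δφ = 79.7088°,  Δλ = -55.2548°
a = sin²(Δφ/2) + cos φ₁ cos φ₂ sin²(Δλ/2) = 0.534883
c = 2·arcsin(√a) = 1.640620 rad = 94.0006°
d = R·c = 6371 × 1.640620 = 10452.4 km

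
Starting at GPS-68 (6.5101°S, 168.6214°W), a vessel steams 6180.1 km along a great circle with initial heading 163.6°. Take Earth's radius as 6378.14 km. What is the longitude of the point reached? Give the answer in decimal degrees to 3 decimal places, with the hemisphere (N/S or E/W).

142.416°W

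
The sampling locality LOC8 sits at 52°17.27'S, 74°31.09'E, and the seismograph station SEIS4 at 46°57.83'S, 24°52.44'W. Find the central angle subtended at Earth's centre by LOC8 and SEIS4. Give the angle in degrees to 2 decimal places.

LOC8: φ = -52.28783°, λ = +74.51817°
SEIS4: φ = -46.96383°, λ = -24.87400°
Δφ = 5.3240°,  Δλ = -99.3922°
a = sin²(Δφ/2) + cos φ₁ cos φ₂ sin²(Δλ/2) = 0.244948
c = 2·arcsin(√a) = 1.035491 rad = 59.3293°

59.33°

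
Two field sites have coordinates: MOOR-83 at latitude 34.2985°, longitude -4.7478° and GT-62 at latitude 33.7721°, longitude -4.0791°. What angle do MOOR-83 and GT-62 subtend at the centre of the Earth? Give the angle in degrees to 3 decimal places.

Δφ = -0.5264°,  Δλ = 0.6687°
a = sin²(Δφ/2) + cos φ₁ cos φ₂ sin²(Δλ/2) = 0.000044
c = 2·arcsin(√a) = 0.013340 rad = 0.7643°

0.764°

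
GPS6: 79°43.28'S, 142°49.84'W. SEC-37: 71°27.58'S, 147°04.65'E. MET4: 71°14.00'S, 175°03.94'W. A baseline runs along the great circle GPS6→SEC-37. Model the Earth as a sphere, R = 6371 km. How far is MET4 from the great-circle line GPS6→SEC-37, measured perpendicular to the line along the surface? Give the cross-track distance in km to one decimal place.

GPS6: φ = -79.72133°, λ = -142.83067°
SEC-37: φ = -71.45967°, λ = +147.07750°
MET4: φ = -71.23333°, λ = -175.06567°
δ₁₃ = central angle GPS6→MET4 = 0.199334 rad  (haversine)
θ₁₃ = bearing GPS6→MET4 = 299.934°,  θ₁₂ = bearing GPS6→SEC-37 = 258.167°
dₓₜ = R·arcsin(sin δ₁₃ · sin(θ₁₃ − θ₁₂)) = 6371·arcsin(0.19802·sin(41.767°)) = 842.793 km
|dₓₜ| = 842.793 km

842.8 km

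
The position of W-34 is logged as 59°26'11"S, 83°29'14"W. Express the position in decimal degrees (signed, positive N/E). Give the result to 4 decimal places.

-59.4364°, -83.4872°

lat: 59.4364° S → -59.4364°
lon: 83.4872° W → -83.4872°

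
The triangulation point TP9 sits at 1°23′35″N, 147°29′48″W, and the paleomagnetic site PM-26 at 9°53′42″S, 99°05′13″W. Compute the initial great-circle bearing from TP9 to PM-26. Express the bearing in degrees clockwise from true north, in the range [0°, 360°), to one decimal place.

104.3°

TP9: φ = +1.39306°, λ = -147.49667°
PM-26: φ = -9.89500°, λ = -99.08694°
Δλ = 48.4097°
y = sin Δλ · cos φ₂ = 0.736785
x = cos φ₁ sin φ₂ − sin φ₁ cos φ₂ cos Δλ = -0.187690
θ = atan2(y, x) = 104.2917° → 104.2917° (mod 360°)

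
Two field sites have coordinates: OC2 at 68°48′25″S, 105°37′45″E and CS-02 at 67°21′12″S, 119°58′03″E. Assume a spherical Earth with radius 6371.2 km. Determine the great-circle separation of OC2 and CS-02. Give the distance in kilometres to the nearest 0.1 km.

OC2: φ = -68.80694°, λ = +105.62917°
CS-02: φ = -67.35333°, λ = +119.96750°
Δφ = 1.4536°,  Δλ = 14.3383°
a = sin²(Δφ/2) + cos φ₁ cos φ₂ sin²(Δλ/2) = 0.002329
c = 2·arcsin(√a) = 0.096555 rad = 5.5322°
d = R·c = 6371.2 × 0.096555 = 615.2 km

615.2 km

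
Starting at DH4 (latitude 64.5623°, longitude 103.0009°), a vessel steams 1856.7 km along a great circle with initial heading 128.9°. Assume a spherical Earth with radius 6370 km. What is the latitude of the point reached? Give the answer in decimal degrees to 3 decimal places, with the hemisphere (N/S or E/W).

δ = d/R = 1856.7/6370 = 0.291476 rad
φ₂ = arcsin(sin φ₁ cos δ + cos φ₁ sin δ cos θ)
   = arcsin(0.90305·0.95782 + 0.42953·0.28737·-0.62796) = 51.94804°
λ₂ = λ₁ + atan2(sin θ sin δ cos φ₁, cos δ − sin φ₁ sin φ₂) = 124.27509°

51.948°N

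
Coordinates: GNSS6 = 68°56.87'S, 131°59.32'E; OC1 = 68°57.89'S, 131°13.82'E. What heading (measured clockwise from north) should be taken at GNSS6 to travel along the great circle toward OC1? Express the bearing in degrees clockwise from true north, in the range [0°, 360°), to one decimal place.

266.1°

GNSS6: φ = -68.94783°, λ = +131.98867°
OC1: φ = -68.96483°, λ = +131.23033°
Δλ = -0.7583°
y = sin Δλ · cos φ₂ = -0.004751
x = cos φ₁ sin φ₂ − sin φ₁ cos φ₂ cos Δλ = -0.000326
θ = atan2(y, x) = -93.9262° → 266.0738° (mod 360°)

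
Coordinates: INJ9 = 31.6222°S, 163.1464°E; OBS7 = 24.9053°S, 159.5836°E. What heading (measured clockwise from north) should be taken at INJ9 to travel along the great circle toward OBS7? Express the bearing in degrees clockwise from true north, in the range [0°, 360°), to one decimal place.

334.1°

Δλ = -3.5628°
y = sin Δλ · cos φ₂ = -0.056364
x = cos φ₁ sin φ₂ − sin φ₁ cos φ₂ cos Δλ = 0.116045
θ = atan2(y, x) = -25.9061° → 334.0939° (mod 360°)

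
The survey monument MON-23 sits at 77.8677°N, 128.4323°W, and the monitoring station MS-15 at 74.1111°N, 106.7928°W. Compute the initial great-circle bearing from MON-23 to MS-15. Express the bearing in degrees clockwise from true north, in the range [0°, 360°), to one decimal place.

Δλ = 21.6395°
y = sin Δλ · cos φ₂ = 0.100958
x = cos φ₁ sin φ₂ − sin φ₁ cos φ₂ cos Δλ = -0.046654
θ = atan2(y, x) = 114.8024° → 114.8024° (mod 360°)

114.8°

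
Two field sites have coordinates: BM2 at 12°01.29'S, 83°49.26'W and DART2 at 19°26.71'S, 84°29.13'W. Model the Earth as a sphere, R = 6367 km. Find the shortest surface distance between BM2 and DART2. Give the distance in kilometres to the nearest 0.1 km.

828.0 km

BM2: φ = -12.02150°, λ = -83.82100°
DART2: φ = -19.44517°, λ = -84.48550°
Δφ = -7.4237°,  Δλ = -0.6645°
a = sin²(Δφ/2) + cos φ₁ cos φ₂ sin²(Δλ/2) = 0.004222
c = 2·arcsin(√a) = 0.130047 rad = 7.4511°
d = R·c = 6367 × 0.130047 = 828.0 km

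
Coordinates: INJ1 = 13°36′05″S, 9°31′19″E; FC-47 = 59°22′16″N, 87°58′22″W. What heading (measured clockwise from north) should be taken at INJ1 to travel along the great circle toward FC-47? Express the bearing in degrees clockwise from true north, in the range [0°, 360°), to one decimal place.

328.4°

INJ1: φ = -13.60139°, λ = +9.52194°
FC-47: φ = +59.37111°, λ = -87.97278°
Δλ = -97.4947°
y = sin Δλ · cos φ₂ = -0.505123
x = cos φ₁ sin φ₂ − sin φ₁ cos φ₂ cos Δλ = 0.820726
θ = atan2(y, x) = -31.6106° → 328.3894° (mod 360°)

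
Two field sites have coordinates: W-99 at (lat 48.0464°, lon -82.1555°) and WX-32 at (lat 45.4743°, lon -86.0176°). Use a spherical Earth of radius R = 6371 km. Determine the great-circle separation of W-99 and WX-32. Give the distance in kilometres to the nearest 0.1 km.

410.2 km

Δφ = -2.5721°,  Δλ = -3.8621°
a = sin²(Δφ/2) + cos φ₁ cos φ₂ sin²(Δλ/2) = 0.001036
c = 2·arcsin(√a) = 0.064386 rad = 3.6890°
d = R·c = 6371 × 0.064386 = 410.2 km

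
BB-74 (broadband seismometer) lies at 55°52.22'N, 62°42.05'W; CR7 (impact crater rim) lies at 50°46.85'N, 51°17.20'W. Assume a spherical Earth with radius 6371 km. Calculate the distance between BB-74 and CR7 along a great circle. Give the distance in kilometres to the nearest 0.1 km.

BB-74: φ = +55.87033°, λ = -62.70083°
CR7: φ = +50.78083°, λ = -51.28667°
Δφ = -5.0895°,  Δλ = 11.4142°
a = sin²(Δφ/2) + cos φ₁ cos φ₂ sin²(Δλ/2) = 0.005479
c = 2·arcsin(√a) = 0.148182 rad = 8.4902°
d = R·c = 6371 × 0.148182 = 944.1 km

944.1 km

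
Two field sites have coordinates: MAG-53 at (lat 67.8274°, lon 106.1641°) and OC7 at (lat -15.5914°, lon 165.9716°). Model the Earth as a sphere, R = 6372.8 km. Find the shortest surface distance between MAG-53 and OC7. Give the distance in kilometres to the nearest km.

10432 km

Δφ = -83.4188°,  Δλ = 59.8075°
a = sin²(Δφ/2) + cos φ₁ cos φ₂ sin²(Δλ/2) = 0.533044
c = 2·arcsin(√a) = 1.636932 rad = 93.7893°
d = R·c = 6372.8 × 1.636932 = 10431.8 km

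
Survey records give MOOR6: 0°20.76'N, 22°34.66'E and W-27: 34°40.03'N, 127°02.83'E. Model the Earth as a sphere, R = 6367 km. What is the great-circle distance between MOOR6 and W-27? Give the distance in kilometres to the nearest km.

11297 km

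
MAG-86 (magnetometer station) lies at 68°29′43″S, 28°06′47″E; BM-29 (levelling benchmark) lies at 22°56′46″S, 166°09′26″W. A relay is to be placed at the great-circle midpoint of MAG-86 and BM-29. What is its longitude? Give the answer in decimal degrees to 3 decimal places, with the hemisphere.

175.234°W

MAG-86: φ = -68.49528°, λ = +28.11306°
BM-29: φ = -22.94611°, λ = -166.15722°
Bx = cos φ₂ cos Δλ = -0.892457,  By = cos φ₂ sin Δλ = 0.226992
φₘ = atan2(sin φ₁ + sin φ₂, √((cos φ₁ + Bx)² + By²)) = -66.54690°
λₘ = λ₁ + atan2(By, cos φ₁ + Bx) = -175.23399°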